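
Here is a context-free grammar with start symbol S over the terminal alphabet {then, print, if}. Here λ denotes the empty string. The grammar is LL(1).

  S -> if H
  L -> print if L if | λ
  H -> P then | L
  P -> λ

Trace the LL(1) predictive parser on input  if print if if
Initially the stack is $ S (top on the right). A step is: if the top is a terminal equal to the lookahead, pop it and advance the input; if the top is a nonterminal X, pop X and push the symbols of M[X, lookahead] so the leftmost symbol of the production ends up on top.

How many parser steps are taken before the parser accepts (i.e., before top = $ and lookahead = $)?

8

     Stack            Input             Action
  1  $ S              if print if if $  expand S -> if H
  2  $ H if           if print if if $  match if
  3  $ H              print if if $     expand H -> L
  4  $ L              print if if $     expand L -> print if L if
  5  $ if L if print  print if if $     match print
  6  $ if L if        if if $           match if
  7  $ if L           if $              expand L -> λ
  8  $ if             if $              match if
Accept reached after 8 steps.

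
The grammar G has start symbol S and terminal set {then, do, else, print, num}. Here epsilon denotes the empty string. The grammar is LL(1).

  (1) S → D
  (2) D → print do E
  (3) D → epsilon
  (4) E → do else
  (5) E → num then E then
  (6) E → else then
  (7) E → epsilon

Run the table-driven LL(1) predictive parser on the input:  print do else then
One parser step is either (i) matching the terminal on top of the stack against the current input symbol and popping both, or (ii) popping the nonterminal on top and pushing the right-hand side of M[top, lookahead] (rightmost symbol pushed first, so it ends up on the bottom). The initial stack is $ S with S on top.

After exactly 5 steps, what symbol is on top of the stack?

step 1: stack=$ S  input=print do else then $  — expand S → D
step 2: stack=$ D  input=print do else then $  — expand D → print do E
step 3: stack=$ E do print  input=print do else then $  — match print
step 4: stack=$ E do  input=do else then $  — match do
step 5: stack=$ E  input=else then $  — expand E → else then
Stack after step 5: $ then else (top = else).

else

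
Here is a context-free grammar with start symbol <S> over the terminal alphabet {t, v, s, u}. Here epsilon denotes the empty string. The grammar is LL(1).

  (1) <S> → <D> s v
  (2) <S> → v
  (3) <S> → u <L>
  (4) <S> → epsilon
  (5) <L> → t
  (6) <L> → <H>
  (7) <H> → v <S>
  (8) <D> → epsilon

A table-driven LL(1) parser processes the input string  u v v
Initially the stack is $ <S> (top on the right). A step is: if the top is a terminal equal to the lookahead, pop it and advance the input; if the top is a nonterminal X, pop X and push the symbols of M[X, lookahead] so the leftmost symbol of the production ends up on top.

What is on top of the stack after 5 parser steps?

     Stack    Input    Action
  1  $ <S>    u v v $  expand <S> → u <L>
  2  $ <L> u  u v v $  match u
  3  $ <L>    v v $    expand <L> → <H>
  4  $ <H>    v v $    expand <H> → v <S>
  5  $ <S> v  v v $    match v
Stack after step 5: $ <S> (top = <S>).

<S>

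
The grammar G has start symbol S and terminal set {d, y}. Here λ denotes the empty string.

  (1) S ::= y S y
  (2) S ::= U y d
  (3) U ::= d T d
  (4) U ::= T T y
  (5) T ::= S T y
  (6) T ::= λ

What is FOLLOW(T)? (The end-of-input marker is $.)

FIRST(S): from S::=y S y we get {y}; from S::=U y d we get {d, y}. So FIRST(S) = {d, y}.
FIRST(T): from T::=S T y we get {d, y}; from T::=λ we get {λ}. So FIRST(T) = {λ, d, y}.
FIRST(U): from U::=d T d we get {d}; from U::=T T y we get {d, y}. So FIRST(U) = {d, y}.
FOLLOW(S) includes $ since S is the start symbol.
FOLLOW(S): in S::=y S y, S is followed by y with FIRST {y}; in T::=S T y, S is followed by T y with FIRST {d, y}. Thus FOLLOW(S) = {$, d, y}.
FOLLOW(U): in S::=U y d, U is followed by y d with FIRST {y}. Thus FOLLOW(U) = {y}.
FOLLOW(T): in U::=d T d, T is followed by d with FIRST {d}; in U::=T T y (occurrence 1), T is followed by T y with FIRST {d, y}; in U::=T T y (occurrence 2), T is followed by y with FIRST {y}; in T::=S T y, T is followed by y with FIRST {y}. Thus FOLLOW(T) = {d, y}.

{d, y}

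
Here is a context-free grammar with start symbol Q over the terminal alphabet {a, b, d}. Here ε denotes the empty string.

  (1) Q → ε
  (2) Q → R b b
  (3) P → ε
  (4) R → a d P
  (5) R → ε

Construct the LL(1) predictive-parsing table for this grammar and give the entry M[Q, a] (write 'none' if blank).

FIRST(P) = {ε}
FIRST(R) = {ε, a}
FIRST(Q) = {ε, a, b}  (via R b b)
FOLLOW(Q) includes $ since Q is the start symbol.
FOLLOW(Q): Q appears on no right-hand side. Thus FOLLOW(Q) = {$}.
For Q → ε: FIRST(ε) = {ε}, so it goes in M[Q, t] for t ∈ {}; since ε ∈ FIRST, also for every t ∈ FOLLOW(Q) = {$}.
For Q → R b b: FIRST(R b b) = {a, b}, so it goes in M[Q, t] for t ∈ {a, b}.

Q → R b b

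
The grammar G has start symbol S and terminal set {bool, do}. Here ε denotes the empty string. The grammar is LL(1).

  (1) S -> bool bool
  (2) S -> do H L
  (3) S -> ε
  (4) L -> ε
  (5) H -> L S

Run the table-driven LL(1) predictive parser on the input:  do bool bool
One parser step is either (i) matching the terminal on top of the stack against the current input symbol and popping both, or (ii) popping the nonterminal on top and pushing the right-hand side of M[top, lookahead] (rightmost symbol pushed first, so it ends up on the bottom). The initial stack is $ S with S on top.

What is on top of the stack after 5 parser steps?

bool

     Stack     Input           Action
  1  $ S       do bool bool $  expand S -> do H L
  2  $ L H do  do bool bool $  match do
  3  $ L H     bool bool $     expand H -> L S
  4  $ L S L   bool bool $     expand L -> ε
  5  $ L S     bool bool $     expand S -> bool bool
Stack after step 5: $ L bool bool (top = bool).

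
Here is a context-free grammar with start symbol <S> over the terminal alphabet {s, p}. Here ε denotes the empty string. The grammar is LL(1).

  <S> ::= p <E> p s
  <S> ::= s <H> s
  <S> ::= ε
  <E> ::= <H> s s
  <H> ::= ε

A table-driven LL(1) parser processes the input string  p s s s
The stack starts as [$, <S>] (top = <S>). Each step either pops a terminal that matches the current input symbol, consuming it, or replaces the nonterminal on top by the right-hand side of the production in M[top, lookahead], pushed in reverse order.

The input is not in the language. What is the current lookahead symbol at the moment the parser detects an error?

step 1: stack=$ <S>  input=p s s s $  — expand <S> ::= p <E> p s
step 2: stack=$ s p <E> p  input=p s s s $  — match p
step 3: stack=$ s p <E>  input=s s s $  — expand <E> ::= <H> s s
step 4: stack=$ s p s s <H>  input=s s s $  — expand <H> ::= ε
step 5: stack=$ s p s s  input=s s s $  — match s
step 6: stack=$ s p s  input=s s $  — match s
step 7: stack=$ s p  input=s $  — error: top is terminal p but lookahead is s

s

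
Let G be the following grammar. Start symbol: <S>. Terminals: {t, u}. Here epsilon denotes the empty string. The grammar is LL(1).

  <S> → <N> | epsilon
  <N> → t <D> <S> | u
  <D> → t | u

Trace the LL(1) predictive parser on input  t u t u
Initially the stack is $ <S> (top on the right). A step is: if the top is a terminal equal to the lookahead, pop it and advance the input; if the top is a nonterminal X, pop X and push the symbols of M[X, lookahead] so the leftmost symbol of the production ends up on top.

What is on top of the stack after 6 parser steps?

step 1: stack=$ <S>  input=t u t u $  — expand <S> → <N>
step 2: stack=$ <N>  input=t u t u $  — expand <N> → t <D> <S>
step 3: stack=$ <S> <D> t  input=t u t u $  — match t
step 4: stack=$ <S> <D>  input=u t u $  — expand <D> → u
step 5: stack=$ <S> u  input=u t u $  — match u
step 6: stack=$ <S>  input=t u $  — expand <S> → <N>
Stack after step 6: $ <N> (top = <N>).

<N>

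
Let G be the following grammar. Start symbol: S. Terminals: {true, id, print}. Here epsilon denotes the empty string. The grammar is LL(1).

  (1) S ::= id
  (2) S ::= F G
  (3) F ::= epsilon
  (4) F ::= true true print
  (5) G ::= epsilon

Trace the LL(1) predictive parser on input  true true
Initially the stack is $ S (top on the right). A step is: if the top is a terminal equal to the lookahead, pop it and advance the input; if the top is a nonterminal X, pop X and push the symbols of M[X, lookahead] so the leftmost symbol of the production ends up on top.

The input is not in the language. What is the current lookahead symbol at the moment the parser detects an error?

step 1: stack=$ S  input=true true $  — expand S ::= F G
step 2: stack=$ G F  input=true true $  — expand F ::= true true print
step 3: stack=$ G print true true  input=true true $  — match true
step 4: stack=$ G print true  input=true $  — match true
step 5: stack=$ G print  input=$  — error: top is terminal print but lookahead is $

$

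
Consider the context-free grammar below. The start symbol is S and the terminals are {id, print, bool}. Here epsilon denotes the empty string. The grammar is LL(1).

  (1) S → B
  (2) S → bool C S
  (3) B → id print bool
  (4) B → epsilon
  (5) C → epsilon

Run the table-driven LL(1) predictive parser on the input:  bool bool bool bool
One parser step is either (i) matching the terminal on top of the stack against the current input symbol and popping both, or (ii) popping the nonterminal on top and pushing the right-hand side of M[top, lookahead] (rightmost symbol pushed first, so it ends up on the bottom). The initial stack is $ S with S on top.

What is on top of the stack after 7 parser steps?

step 1: stack=$ S  input=bool bool bool bool $  — expand S → bool C S
step 2: stack=$ S C bool  input=bool bool bool bool $  — match bool
step 3: stack=$ S C  input=bool bool bool $  — expand C → epsilon
step 4: stack=$ S  input=bool bool bool $  — expand S → bool C S
step 5: stack=$ S C bool  input=bool bool bool $  — match bool
step 6: stack=$ S C  input=bool bool $  — expand C → epsilon
step 7: stack=$ S  input=bool bool $  — expand S → bool C S
Stack after step 7: $ S C bool (top = bool).

bool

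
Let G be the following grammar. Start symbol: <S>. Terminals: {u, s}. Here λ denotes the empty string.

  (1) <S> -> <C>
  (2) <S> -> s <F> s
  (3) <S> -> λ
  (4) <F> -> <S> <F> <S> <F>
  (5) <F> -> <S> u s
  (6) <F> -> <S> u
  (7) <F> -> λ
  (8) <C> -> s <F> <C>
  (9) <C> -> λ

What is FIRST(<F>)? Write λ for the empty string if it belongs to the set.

{λ, s, u}

FIRST(<C>) = {λ, s}
FIRST(<S>) = {λ, s}  (via <C>)
FIRST(<F>) = {λ, s, u}  (via <S> <F> <S> <F>, <S> u s, <S> u)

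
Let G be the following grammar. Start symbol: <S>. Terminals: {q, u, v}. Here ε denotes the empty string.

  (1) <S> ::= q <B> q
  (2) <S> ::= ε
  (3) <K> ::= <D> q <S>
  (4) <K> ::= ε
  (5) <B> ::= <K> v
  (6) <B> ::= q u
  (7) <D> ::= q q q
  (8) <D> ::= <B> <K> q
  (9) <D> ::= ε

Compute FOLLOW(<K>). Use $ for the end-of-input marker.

FIRST(<S>) = {ε, q}
FIRST(<K>) = {ε, q, v}  (via <D> q <S>)
FIRST(<B>) = {q, v}  (via <K> v)
FIRST(<D>) = {ε, q, v}  (via <B> <K> q)
FOLLOW(<S>) includes $ since <S> is the start symbol.
FOLLOW(<K>): in <B>::=<K> v, <K> is followed by v with FIRST {v}; in <D>::=<B> <K> q, <K> is followed by q with FIRST {q}. Thus FOLLOW(<K>) = {q, v}.
FOLLOW(<S>): in <K>::=<D> q <S>, the suffix after <S> is empty, so FOLLOW(<S>) ⊇ FOLLOW(<K>) = {q, v}. Thus FOLLOW(<S>) = {$, q, v}.
FOLLOW(<B>): in <S>::=q <B> q, <B> is followed by q with FIRST {q}; in <D>::=<B> <K> q, <B> is followed by <K> q with FIRST {q, v}. Thus FOLLOW(<B>) = {q, v}.
FOLLOW(<D>): in <K>::=<D> q <S>, <D> is followed by q <S> with FIRST {q}. Thus FOLLOW(<D>) = {q}.

{q, v}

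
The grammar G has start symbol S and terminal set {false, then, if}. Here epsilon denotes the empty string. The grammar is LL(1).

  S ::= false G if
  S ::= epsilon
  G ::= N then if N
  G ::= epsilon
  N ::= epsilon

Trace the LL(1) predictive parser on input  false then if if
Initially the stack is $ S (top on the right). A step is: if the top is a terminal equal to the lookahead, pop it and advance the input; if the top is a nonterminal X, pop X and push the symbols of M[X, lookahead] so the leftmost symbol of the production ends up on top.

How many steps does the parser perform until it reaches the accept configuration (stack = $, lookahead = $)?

8

step 1: stack=$ S  input=false then if if $  — expand S ::= false G if
step 2: stack=$ if G false  input=false then if if $  — match false
step 3: stack=$ if G  input=then if if $  — expand G ::= N then if N
step 4: stack=$ if N if then N  input=then if if $  — expand N ::= epsilon
step 5: stack=$ if N if then  input=then if if $  — match then
step 6: stack=$ if N if  input=if if $  — match if
step 7: stack=$ if N  input=if $  — expand N ::= epsilon
step 8: stack=$ if  input=if $  — match if
Accept reached after 8 steps.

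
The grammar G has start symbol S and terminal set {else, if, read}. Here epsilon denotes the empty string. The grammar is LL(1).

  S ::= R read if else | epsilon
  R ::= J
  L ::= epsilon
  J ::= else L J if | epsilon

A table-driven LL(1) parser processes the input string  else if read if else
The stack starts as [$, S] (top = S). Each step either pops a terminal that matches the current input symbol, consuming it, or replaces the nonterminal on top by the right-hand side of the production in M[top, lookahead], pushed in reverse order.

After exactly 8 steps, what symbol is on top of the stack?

step 1: stack=$ S  input=else if read if else $  — expand S ::= R read if else
step 2: stack=$ else if read R  input=else if read if else $  — expand R ::= J
step 3: stack=$ else if read J  input=else if read if else $  — expand J ::= else L J if
step 4: stack=$ else if read if J L else  input=else if read if else $  — match else
step 5: stack=$ else if read if J L  input=if read if else $  — expand L ::= epsilon
step 6: stack=$ else if read if J  input=if read if else $  — expand J ::= epsilon
step 7: stack=$ else if read if  input=if read if else $  — match if
step 8: stack=$ else if read  input=read if else $  — match read
Stack after step 8: $ else if (top = if).

if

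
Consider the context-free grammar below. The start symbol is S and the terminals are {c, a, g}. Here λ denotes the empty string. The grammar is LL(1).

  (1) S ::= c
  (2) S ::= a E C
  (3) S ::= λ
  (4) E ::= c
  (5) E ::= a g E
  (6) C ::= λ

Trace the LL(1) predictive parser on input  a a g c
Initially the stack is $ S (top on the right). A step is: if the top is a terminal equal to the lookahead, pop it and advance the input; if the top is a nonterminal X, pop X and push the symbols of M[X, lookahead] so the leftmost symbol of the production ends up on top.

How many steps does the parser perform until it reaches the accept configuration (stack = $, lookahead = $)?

     Stack      Input      Action
  1  $ S        a a g c $  expand S ::= a E C
  2  $ C E a    a a g c $  match a
  3  $ C E      a g c $    expand E ::= a g E
  4  $ C E g a  a g c $    match a
  5  $ C E g    g c $      match g
  6  $ C E      c $        expand E ::= c
  7  $ C c      c $        match c
  8  $ C        $          expand C ::= λ
Accept reached after 8 steps.

8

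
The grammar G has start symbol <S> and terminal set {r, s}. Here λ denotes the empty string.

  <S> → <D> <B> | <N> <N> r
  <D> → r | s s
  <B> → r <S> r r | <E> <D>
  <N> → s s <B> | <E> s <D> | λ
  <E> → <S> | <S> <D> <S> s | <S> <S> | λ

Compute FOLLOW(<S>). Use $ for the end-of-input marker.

FIRST(<D>): from <D>→r we get {r}; from <D>→s s we get {s}. So FIRST(<D>) = {r, s}.
FIRST(<S>): from <S>→<D> <B> we get {r, s}; from <S>→<N> <N> r we get {r, s}. So FIRST(<S>) = {r, s}.
FIRST(<E>): from <E>→<S> we get {r, s}; from <E>→<S> <D> <S> s we get {r, s}; from <E>→<S> <S> we get {r, s}; from <E>→λ we get {λ}. So FIRST(<E>) = {λ, r, s}.
FIRST(<B>): from <B>→r <S> r r we get {r}; from <B>→<E> <D> we get {r, s}. So FIRST(<B>) = {r, s}.
FIRST(<N>): from <N>→s s <B> we get {s}; from <N>→<E> s <D> we get {r, s}; from <N>→λ we get {λ}. So FIRST(<N>) = {λ, r, s}.
FOLLOW(<S>) includes $ since <S> is the start symbol.
FOLLOW(<N>): in <S>→<N> <N> r (occurrence 1), <N> is followed by <N> r with FIRST {r, s}; in <S>→<N> <N> r (occurrence 2), <N> is followed by r with FIRST {r}. Thus FOLLOW(<N>) = {r, s}.
FOLLOW(<E>): in <B>→<E> <D>, <E> is followed by <D> with FIRST {r, s}; in <N>→<E> s <D>, <E> is followed by s <D> with FIRST {s}. Thus FOLLOW(<E>) = {r, s}.
FOLLOW(<S>): in <B>→r <S> r r, <S> is followed by r r with FIRST {r}; in <E>→<S>, the suffix after <S> is empty, so FOLLOW(<S>) ⊇ FOLLOW(<E>) = {r, s}; in <E>→<S> <D> <S> s (occurrence 1), <S> is followed by <D> <S> s with FIRST {r, s}; in <E>→<S> <D> <S> s (occurrence 2), <S> is followed by s with FIRST {s}; in <E>→<S> <S> (occurrence 1), <S> is followed by <S> with FIRST {r, s}; in <E>→<S> <S> (occurrence 2), the suffix after <S> is empty, so FOLLOW(<S>) ⊇ FOLLOW(<E>) = {r, s}. Thus FOLLOW(<S>) = {$, r, s}.
FOLLOW(<B>): in <S>→<D> <B>, the suffix after <B> is empty, so FOLLOW(<B>) ⊇ FOLLOW(<S>) = {$, r, s}; in <N>→s s <B>, the suffix after <B> is empty, so FOLLOW(<B>) ⊇ FOLLOW(<N>) = {r, s}. Thus FOLLOW(<B>) = {$, r, s}.
FOLLOW(<D>): in <S>→<D> <B>, <D> is followed by <B> with FIRST {r, s}; in <B>→<E> <D>, the suffix after <D> is empty, so FOLLOW(<D>) ⊇ FOLLOW(<B>) = {$, r, s}; in <N>→<E> s <D>, the suffix after <D> is empty, so FOLLOW(<D>) ⊇ FOLLOW(<N>) = {r, s}; in <E>→<S> <D> <S> s, <D> is followed by <S> s with FIRST {r, s}. Thus FOLLOW(<D>) = {$, r, s}.

{$, r, s}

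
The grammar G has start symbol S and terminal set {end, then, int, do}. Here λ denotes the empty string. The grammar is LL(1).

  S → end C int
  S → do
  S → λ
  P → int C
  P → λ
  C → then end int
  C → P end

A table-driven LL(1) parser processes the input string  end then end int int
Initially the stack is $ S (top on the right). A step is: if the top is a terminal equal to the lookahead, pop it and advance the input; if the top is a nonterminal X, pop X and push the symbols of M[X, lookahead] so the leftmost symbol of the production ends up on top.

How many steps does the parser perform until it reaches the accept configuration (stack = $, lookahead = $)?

7

step 1: stack=$ S  input=end then end int int $  — expand S → end C int
step 2: stack=$ int C end  input=end then end int int $  — match end
step 3: stack=$ int C  input=then end int int $  — expand C → then end int
step 4: stack=$ int int end then  input=then end int int $  — match then
step 5: stack=$ int int end  input=end int int $  — match end
step 6: stack=$ int int  input=int int $  — match int
step 7: stack=$ int  input=int $  — match int
Accept reached after 7 steps.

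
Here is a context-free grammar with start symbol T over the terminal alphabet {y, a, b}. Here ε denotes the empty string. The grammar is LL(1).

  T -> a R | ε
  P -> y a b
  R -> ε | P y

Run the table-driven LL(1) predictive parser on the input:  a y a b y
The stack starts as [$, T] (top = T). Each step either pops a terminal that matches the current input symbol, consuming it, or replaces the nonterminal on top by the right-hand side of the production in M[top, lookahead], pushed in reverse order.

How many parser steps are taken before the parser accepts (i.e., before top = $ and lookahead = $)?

8

step 1: stack=$ T  input=a y a b y $  — expand T -> a R
step 2: stack=$ R a  input=a y a b y $  — match a
step 3: stack=$ R  input=y a b y $  — expand R -> P y
step 4: stack=$ y P  input=y a b y $  — expand P -> y a b
step 5: stack=$ y b a y  input=y a b y $  — match y
step 6: stack=$ y b a  input=a b y $  — match a
step 7: stack=$ y b  input=b y $  — match b
step 8: stack=$ y  input=y $  — match y
Accept reached after 8 steps.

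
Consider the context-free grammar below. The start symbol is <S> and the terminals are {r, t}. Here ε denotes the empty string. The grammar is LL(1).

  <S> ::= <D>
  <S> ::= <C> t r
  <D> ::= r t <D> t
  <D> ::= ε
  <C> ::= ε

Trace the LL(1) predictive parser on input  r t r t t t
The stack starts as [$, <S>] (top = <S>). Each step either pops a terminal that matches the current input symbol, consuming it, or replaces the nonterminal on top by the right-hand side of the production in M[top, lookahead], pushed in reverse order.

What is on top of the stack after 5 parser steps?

r

     Stack        Input          Action
  1  $ <S>        r t r t t t $  expand <S> ::= <D>
  2  $ <D>        r t r t t t $  expand <D> ::= r t <D> t
  3  $ t <D> t r  r t r t t t $  match r
  4  $ t <D> t    t r t t t $    match t
  5  $ t <D>      r t t t $      expand <D> ::= r t <D> t
Stack after step 5: $ t t <D> t r (top = r).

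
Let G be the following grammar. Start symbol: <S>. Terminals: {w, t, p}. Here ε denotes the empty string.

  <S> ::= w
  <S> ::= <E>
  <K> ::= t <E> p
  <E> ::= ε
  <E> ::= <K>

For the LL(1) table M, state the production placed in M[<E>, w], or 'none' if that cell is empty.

FIRST(<K>): from <K>::=t <E> p we get {t}. So FIRST(<K>) = {t}.
FIRST(<E>): from <E>::=ε we get {ε}; from <E>::=<K> we get {t}. So FIRST(<E>) = {ε, t}.
FIRST(<S>): from <S>::=w we get {w}; from <S>::=<E> we get {ε, t}. So FIRST(<S>) = {ε, t, w}.
FOLLOW(<S>) includes $ since <S> is the start symbol.
FOLLOW(<S>): <S> appears on no right-hand side. Thus FOLLOW(<S>) = {$}.
FOLLOW(<E>): in <S>::=<E>, the suffix after <E> is empty, so FOLLOW(<E>) ⊇ FOLLOW(<S>) = {$}; in <K>::=t <E> p, <E> is followed by p with FIRST {p}. Thus FOLLOW(<E>) = {$, p}.
For <E> ::= ε: FIRST(ε) = {ε}, so it goes in M[<E>, t] for t ∈ {}; since ε ∈ FIRST, also for every t ∈ FOLLOW(<E>) = {$, p}.
For <E> ::= <K>: FIRST(<K>) = {t}, so it goes in M[<E>, t] for t ∈ {t}.
None of these place a production in M[<E>, w].

none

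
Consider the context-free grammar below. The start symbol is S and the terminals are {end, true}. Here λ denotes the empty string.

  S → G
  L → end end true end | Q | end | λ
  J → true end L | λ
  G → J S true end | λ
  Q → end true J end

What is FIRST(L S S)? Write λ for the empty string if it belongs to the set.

FIRST(J) = {λ, true}
FIRST(Q) = {end}
FIRST(L) = {λ, end}  (via Q)
FIRST(S) = {λ, true}  (via G)
FIRST(G) = {λ, true}  (via J S true end)
FIRST(L S S): take FIRST of each symbol in turn, carrying on past any symbol whose FIRST contains λ; result {λ, end, true}.

{λ, end, true}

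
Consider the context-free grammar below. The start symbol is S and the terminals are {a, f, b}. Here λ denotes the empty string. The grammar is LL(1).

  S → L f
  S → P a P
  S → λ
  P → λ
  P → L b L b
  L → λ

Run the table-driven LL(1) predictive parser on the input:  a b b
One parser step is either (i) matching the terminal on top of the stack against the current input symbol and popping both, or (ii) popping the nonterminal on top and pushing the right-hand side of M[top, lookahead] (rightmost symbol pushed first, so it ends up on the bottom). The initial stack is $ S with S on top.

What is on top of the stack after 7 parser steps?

b

     Stack      Input    Action
  1  $ S        a b b $  expand S → P a P
  2  $ P a P    a b b $  expand P → λ
  3  $ P a      a b b $  match a
  4  $ P        b b $    expand P → L b L b
  5  $ b L b L  b b $    expand L → λ
  6  $ b L b    b b $    match b
  7  $ b L      b $      expand L → λ
Stack after step 7: $ b (top = b).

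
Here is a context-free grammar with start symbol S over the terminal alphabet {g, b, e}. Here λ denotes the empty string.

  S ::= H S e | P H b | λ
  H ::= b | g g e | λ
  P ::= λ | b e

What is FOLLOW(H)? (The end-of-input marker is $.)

{b, e, g}

FIRST(H): from H::=b we get {b}; from H::=g g e we get {g}; from H::=λ we get {λ}. So FIRST(H) = {λ, b, g}.
FIRST(P): from P::=λ we get {λ}; from P::=b e we get {b}. So FIRST(P) = {λ, b}.
FIRST(S): from S::=H S e we get {b, e, g}; from S::=P H b we get {b, g}; from S::=λ we get {λ}. So FIRST(S) = {λ, b, e, g}.
FOLLOW(S) includes $ since S is the start symbol.
FOLLOW(S): in S::=H S e, S is followed by e with FIRST {e}. Thus FOLLOW(S) = {$, e}.
FOLLOW(H): in S::=H S e, H is followed by S e with FIRST {b, e, g}; in S::=P H b, H is followed by b with FIRST {b}. Thus FOLLOW(H) = {b, e, g}.
FOLLOW(P): in S::=P H b, P is followed by H b with FIRST {b, g}. Thus FOLLOW(P) = {b, g}.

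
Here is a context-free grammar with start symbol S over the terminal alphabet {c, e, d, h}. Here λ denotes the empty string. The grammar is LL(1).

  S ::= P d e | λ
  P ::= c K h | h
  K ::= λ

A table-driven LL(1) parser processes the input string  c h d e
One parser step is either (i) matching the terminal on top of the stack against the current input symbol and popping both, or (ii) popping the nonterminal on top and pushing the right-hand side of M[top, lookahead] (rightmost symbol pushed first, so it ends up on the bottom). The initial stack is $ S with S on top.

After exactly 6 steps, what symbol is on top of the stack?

     Stack        Input      Action
  1  $ S          c h d e $  expand S ::= P d e
  2  $ e d P      c h d e $  expand P ::= c K h
  3  $ e d h K c  c h d e $  match c
  4  $ e d h K    h d e $    expand K ::= λ
  5  $ e d h      h d e $    match h
  6  $ e d        d e $      match d
Stack after step 6: $ e (top = e).

e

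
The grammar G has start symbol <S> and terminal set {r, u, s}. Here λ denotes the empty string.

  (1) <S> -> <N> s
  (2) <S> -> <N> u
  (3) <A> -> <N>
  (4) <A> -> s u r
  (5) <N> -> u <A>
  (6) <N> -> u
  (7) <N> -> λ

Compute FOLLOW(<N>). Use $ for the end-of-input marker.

{s, u}

FIRST(<N>): from <N>->u <A> we get {u}; from <N>->u we get {u}; from <N>->λ we get {λ}. So FIRST(<N>) = {λ, u}.
FIRST(<S>): from <S>-><N> s we get {s, u}; from <S>-><N> u we get {u}. So FIRST(<S>) = {s, u}.
FIRST(<A>): from <A>-><N> we get {λ, u}; from <A>->s u r we get {s}. So FIRST(<A>) = {λ, s, u}.
FOLLOW(<S>) includes $ since <S> is the start symbol.
FOLLOW(<S>): <S> appears on no right-hand side. Thus FOLLOW(<S>) = {$}.
FOLLOW(<A>): in <N>->u <A>, the suffix after <A> is empty, so FOLLOW(<A>) ⊇ FOLLOW(<N>) = {s, u}. Thus FOLLOW(<A>) = {s, u}.
FOLLOW(<N>): in <S>-><N> s, <N> is followed by s with FIRST {s}; in <S>-><N> u, <N> is followed by u with FIRST {u}; in <A>-><N>, the suffix after <N> is empty, so FOLLOW(<N>) ⊇ FOLLOW(<A>) = {s, u}. Thus FOLLOW(<N>) = {s, u}.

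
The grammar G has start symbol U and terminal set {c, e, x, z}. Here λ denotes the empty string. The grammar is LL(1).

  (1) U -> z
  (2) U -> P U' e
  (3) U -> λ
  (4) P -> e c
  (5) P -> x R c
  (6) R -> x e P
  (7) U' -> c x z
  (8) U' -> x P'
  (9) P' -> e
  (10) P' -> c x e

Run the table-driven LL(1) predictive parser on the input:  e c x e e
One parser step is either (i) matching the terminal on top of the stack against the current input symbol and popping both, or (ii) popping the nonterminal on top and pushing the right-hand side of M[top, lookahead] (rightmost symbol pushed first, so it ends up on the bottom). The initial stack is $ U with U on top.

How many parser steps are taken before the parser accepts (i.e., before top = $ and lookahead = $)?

9

step 1: stack=$ U  input=e c x e e $  — expand U -> P U' e
step 2: stack=$ e U' P  input=e c x e e $  — expand P -> e c
step 3: stack=$ e U' c e  input=e c x e e $  — match e
step 4: stack=$ e U' c  input=c x e e $  — match c
step 5: stack=$ e U'  input=x e e $  — expand U' -> x P'
step 6: stack=$ e P' x  input=x e e $  — match x
step 7: stack=$ e P'  input=e e $  — expand P' -> e
step 8: stack=$ e e  input=e e $  — match e
step 9: stack=$ e  input=e $  — match e
Accept reached after 9 steps.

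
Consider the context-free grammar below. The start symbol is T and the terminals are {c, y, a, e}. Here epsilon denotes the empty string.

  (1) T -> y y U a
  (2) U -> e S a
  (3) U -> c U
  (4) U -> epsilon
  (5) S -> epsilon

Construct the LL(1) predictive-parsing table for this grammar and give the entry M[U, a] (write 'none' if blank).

U -> epsilon

FIRST(T) = {y}
FIRST(U) = {epsilon, c, e}
FIRST(S) = {epsilon}
FOLLOW(T) includes $ since T is the start symbol.
FOLLOW(U): in T->y y U a, U is followed by a with FIRST {a}; in U->c U, the suffix after U is empty (adds nothing new). Thus FOLLOW(U) = {a}.
For U -> e S a: FIRST(e S a) = {e}, so it goes in M[U, t] for t ∈ {e}.
For U -> c U: FIRST(c U) = {c}, so it goes in M[U, t] for t ∈ {c}.
For U -> epsilon: FIRST(epsilon) = {epsilon}, so it goes in M[U, t] for t ∈ {}; since epsilon ∈ FIRST, also for every t ∈ FOLLOW(U) = {a}.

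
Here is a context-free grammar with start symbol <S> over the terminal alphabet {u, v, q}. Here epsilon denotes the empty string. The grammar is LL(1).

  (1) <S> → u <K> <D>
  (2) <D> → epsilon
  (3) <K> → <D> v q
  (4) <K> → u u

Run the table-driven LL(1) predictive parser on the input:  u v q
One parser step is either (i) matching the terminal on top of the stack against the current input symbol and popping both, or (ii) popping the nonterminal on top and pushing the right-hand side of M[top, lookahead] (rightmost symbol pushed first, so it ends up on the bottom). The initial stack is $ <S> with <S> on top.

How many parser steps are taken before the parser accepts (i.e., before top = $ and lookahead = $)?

7

step 1: stack=$ <S>  input=u v q $  — expand <S> → u <K> <D>
step 2: stack=$ <D> <K> u  input=u v q $  — match u
step 3: stack=$ <D> <K>  input=v q $  — expand <K> → <D> v q
step 4: stack=$ <D> q v <D>  input=v q $  — expand <D> → epsilon
step 5: stack=$ <D> q v  input=v q $  — match v
step 6: stack=$ <D> q  input=q $  — match q
step 7: stack=$ <D>  input=$  — expand <D> → epsilon
Accept reached after 7 steps.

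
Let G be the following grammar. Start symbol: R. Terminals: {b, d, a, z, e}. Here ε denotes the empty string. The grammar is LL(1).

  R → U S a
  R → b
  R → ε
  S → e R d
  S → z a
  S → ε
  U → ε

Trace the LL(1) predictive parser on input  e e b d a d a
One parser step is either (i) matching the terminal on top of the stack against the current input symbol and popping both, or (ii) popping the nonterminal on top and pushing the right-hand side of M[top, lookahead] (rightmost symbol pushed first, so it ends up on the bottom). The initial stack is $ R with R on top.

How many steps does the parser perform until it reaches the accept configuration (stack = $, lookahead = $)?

step 1: stack=$ R  input=e e b d a d a $  — expand R → U S a
step 2: stack=$ a S U  input=e e b d a d a $  — expand U → ε
step 3: stack=$ a S  input=e e b d a d a $  — expand S → e R d
step 4: stack=$ a d R e  input=e e b d a d a $  — match e
step 5: stack=$ a d R  input=e b d a d a $  — expand R → U S a
step 6: stack=$ a d a S U  input=e b d a d a $  — expand U → ε
step 7: stack=$ a d a S  input=e b d a d a $  — expand S → e R d
step 8: stack=$ a d a d R e  input=e b d a d a $  — match e
step 9: stack=$ a d a d R  input=b d a d a $  — expand R → b
step 10: stack=$ a d a d b  input=b d a d a $  — match b
step 11: stack=$ a d a d  input=d a d a $  — match d
step 12: stack=$ a d a  input=a d a $  — match a
step 13: stack=$ a d  input=d a $  — match d
step 14: stack=$ a  input=a $  — match a
Accept reached after 14 steps.

14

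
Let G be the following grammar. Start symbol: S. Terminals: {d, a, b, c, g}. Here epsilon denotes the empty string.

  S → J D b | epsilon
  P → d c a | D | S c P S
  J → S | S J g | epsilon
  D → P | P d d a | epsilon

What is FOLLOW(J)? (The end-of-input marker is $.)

FIRST(S): from S→J D b we get {b, c, d, g}; from S→epsilon we get {epsilon}. So FIRST(S) = {epsilon, b, c, d, g}.
FIRST(J): from J→S we get {epsilon, b, c, d, g}; from J→S J g we get {b, c, d, g}; from J→epsilon we get {epsilon}. So FIRST(J) = {epsilon, b, c, d, g}.
FIRST(P): from P→d c a we get {d}; from P→D we get {epsilon, b, c, d, g}; from P→S c P S we get {b, c, d, g}. So FIRST(P) = {epsilon, b, c, d, g}.
FIRST(D): from D→P we get {epsilon, b, c, d, g}; from D→P d d a we get {b, c, d, g}; from D→epsilon we get {epsilon}. So FIRST(D) = {epsilon, b, c, d, g}.
FOLLOW(S) includes $ since S is the start symbol.
FOLLOW(J): in S→J D b, J is followed by D b with FIRST {b, c, d, g}; in J→S J g, J is followed by g with FIRST {g}. Thus FOLLOW(J) = {b, c, d, g}.
FOLLOW(S): in P→S c P S (occurrence 1), S is followed by c P S with FIRST {c}; in P→S c P S (occurrence 2), the suffix after S is empty, so FOLLOW(S) ⊇ FOLLOW(P) = {b, c, d, g}; in J→S, the suffix after S is empty, so FOLLOW(S) ⊇ FOLLOW(J) = {b, c, d, g}; in J→S J g, S is followed by J g with FIRST {b, c, d, g}. Thus FOLLOW(S) = {$, b, c, d, g}.
FOLLOW(P): in P→S c P S, P is followed by S with FIRST {epsilon, b, c, d, g}; in P→S c P S, the suffix after P is nullable (adds nothing new); in D→P, the suffix after P is empty, so FOLLOW(P) ⊇ FOLLOW(D) = {b, c, d, g}; in D→P d d a, P is followed by d d a with FIRST {d}. Thus FOLLOW(P) = {b, c, d, g}.
FOLLOW(D): in S→J D b, D is followed by b with FIRST {b}; in P→D, the suffix after D is empty, so FOLLOW(D) ⊇ FOLLOW(P) = {b, c, d, g}. Thus FOLLOW(D) = {b, c, d, g}.

{b, c, d, g}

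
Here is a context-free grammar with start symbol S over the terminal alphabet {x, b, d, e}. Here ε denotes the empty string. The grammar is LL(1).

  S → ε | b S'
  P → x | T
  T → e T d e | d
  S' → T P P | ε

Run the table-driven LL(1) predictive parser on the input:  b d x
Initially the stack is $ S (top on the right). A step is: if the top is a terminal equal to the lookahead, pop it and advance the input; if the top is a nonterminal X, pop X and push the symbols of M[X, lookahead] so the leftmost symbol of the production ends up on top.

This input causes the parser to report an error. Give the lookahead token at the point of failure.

$

     Stack    Input    Action
  1  $ S      b d x $  expand S → b S'
  2  $ S' b   b d x $  match b
  3  $ S'     d x $    expand S' → T P P
  4  $ P P T  d x $    expand T → d
  5  $ P P d  d x $    match d
  6  $ P P    x $      expand P → x
  7  $ P x    x $      match x
  8  $ P      $        error: M[P, $] is empty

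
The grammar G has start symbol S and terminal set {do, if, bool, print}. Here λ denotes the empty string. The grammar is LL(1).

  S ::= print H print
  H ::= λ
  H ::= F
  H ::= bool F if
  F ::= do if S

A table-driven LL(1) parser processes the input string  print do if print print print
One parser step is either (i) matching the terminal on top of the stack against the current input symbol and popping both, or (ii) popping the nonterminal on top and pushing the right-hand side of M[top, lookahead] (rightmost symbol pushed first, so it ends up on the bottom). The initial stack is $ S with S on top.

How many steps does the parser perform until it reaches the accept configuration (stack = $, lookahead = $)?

11

      Stack                  Input                            Action
   1  $ S                    print do if print print print $  expand S ::= print H print
   2  $ print H print        print do if print print print $  match print
   3  $ print H              do if print print print $        expand H ::= F
   4  $ print F              do if print print print $        expand F ::= do if S
   5  $ print S if do        do if print print print $        match do
   6  $ print S if           if print print print $           match if
   7  $ print S              print print print $              expand S ::= print H print
   8  $ print print H print  print print print $              match print
   9  $ print print H        print print $                    expand H ::= λ
  10  $ print print          print print $                    match print
  11  $ print                print $                          match print
Accept reached after 11 steps.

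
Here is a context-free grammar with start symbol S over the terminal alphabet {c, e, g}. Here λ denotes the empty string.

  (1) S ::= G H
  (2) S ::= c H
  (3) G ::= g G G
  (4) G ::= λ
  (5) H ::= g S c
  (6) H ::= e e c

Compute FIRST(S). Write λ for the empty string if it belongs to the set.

{c, e, g}

FIRST(G): from G::=g G G we get {g}; from G::=λ we get {λ}. So FIRST(G) = {λ, g}.
FIRST(H): from H::=g S c we get {g}; from H::=e e c we get {e}. So FIRST(H) = {e, g}.
FIRST(S): from S::=G H we get {e, g}; from S::=c H we get {c}. So FIRST(S) = {c, e, g}.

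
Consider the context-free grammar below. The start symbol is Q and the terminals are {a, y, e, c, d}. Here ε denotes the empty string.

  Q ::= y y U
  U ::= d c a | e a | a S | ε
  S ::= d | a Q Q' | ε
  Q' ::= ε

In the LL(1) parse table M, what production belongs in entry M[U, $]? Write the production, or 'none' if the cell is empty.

U ::= ε

FIRST(Q) = {y}
FIRST(U) = {ε, a, d, e}
FIRST(S) = {ε, a, d}
FIRST(Q') = {ε}
FOLLOW(Q) includes $ since Q is the start symbol.
FOLLOW(Q): in S::=a Q Q', Q is followed by Q' with FIRST {ε}; in S::=a Q Q', the suffix after Q is nullable, so FOLLOW(Q) ⊇ FOLLOW(S) = {$}. Thus FOLLOW(Q) = {$}.
FOLLOW(U): in Q::=y y U, the suffix after U is empty, so FOLLOW(U) ⊇ FOLLOW(Q) = {$}. Thus FOLLOW(U) = {$}.
For U ::= d c a: FIRST(d c a) = {d}, so it goes in M[U, t] for t ∈ {d}.
For U ::= e a: FIRST(e a) = {e}, so it goes in M[U, t] for t ∈ {e}.
For U ::= a S: FIRST(a S) = {a}, so it goes in M[U, t] for t ∈ {a}.
For U ::= ε: FIRST(ε) = {ε}, so it goes in M[U, t] for t ∈ {}; since ε ∈ FIRST, also for every t ∈ FOLLOW(U) = {$}.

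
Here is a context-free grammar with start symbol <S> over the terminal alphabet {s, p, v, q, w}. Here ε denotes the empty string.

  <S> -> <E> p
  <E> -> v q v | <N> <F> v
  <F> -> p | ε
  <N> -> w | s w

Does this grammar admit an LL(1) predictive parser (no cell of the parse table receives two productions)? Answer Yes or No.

Yes

FIRST(<S>) = {s, v, w}
FIRST(<E>) = {s, v, w}
FIRST(<F>) = {ε, p}
FIRST(<N>) = {s, w}
FOLLOW(<S>) = {$}
FOLLOW(<E>) = {p}
FOLLOW(<F>) = {v}
FOLLOW(<N>) = {p, v}
Each cell of M receives at most one production.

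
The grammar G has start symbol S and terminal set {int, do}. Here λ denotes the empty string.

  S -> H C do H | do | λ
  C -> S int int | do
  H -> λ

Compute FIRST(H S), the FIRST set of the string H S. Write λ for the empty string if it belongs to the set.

FIRST(H): from H->λ we get {λ}. So FIRST(H) = {λ}.
FIRST(S): from S->H C do H we get {do, int}; from S->do we get {do}; from S->λ we get {λ}. So FIRST(S) = {λ, do, int}.
FIRST(C): from C->S int int we get {do, int}; from C->do we get {do}. So FIRST(C) = {do, int}.
FIRST(H S): take FIRST of each symbol in turn, carrying on past any symbol whose FIRST contains λ; result {λ, do, int}.

{λ, do, int}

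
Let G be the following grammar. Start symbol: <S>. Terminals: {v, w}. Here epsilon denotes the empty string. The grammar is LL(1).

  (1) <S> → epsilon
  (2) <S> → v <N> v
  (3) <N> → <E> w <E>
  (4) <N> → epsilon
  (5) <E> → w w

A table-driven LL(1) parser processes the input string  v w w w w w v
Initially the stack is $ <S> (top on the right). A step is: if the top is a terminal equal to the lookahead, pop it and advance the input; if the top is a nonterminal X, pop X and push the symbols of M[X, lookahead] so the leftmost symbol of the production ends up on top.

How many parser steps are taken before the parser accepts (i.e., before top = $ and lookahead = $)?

step 1: stack=$ <S>  input=v w w w w w v $  — expand <S> → v <N> v
step 2: stack=$ v <N> v  input=v w w w w w v $  — match v
step 3: stack=$ v <N>  input=w w w w w v $  — expand <N> → <E> w <E>
step 4: stack=$ v <E> w <E>  input=w w w w w v $  — expand <E> → w w
step 5: stack=$ v <E> w w w  input=w w w w w v $  — match w
step 6: stack=$ v <E> w w  input=w w w w v $  — match w
step 7: stack=$ v <E> w  input=w w w v $  — match w
step 8: stack=$ v <E>  input=w w v $  — expand <E> → w w
step 9: stack=$ v w w  input=w w v $  — match w
step 10: stack=$ v w  input=w v $  — match w
step 11: stack=$ v  input=v $  — match v
Accept reached after 11 steps.

11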